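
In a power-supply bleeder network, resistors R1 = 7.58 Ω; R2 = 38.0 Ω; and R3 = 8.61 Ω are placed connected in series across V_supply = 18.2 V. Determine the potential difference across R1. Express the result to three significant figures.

ΣR = 7.58 + 38.0 + 8.61 = 54.19 Ω.
By the voltage-divider rule, V = 18.2 × 7.580/54.19 = 2.546 V.

V ≈ 2.55 V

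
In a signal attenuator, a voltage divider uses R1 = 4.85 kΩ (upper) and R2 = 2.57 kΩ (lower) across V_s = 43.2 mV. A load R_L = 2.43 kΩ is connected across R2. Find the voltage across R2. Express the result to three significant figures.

The load sits in parallel with R2, giving an effective lower resistance R2' = R2·R_L/(R2+R_L) = 1.249 kΩ.
Voltage divider with the loaded lower leg: V_out = 43.2 × 1.249/(4.85 + 1.249) = 43.2 × 0.2048 = 8.847 mV.
(Unloaded it would be 15.0 mV; the load pulls it down.)

V_out ≈ 8.85 mV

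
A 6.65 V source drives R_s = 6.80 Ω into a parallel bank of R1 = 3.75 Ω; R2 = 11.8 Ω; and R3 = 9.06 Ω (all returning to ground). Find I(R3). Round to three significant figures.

I ≈ 0.177 A

Parallel bank: R_p = 1/(1/3.75 + 1/11.8 + 1/9.06) = 2.165 Ω.
V_A by voltage divider: V_A = 6.65 × 2.165/(6.80 + 2.165) = 1.606 V.
I(R3) = V_A / R3 = 1.606/9.06 = 0.1773 A.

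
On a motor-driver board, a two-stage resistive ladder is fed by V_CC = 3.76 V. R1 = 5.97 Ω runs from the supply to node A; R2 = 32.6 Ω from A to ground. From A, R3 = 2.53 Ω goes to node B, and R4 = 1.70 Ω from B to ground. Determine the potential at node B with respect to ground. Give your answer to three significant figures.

V_B ≈ 0.582 V

The second stage (R3 + R4 = 4.230 Ω) loads node A in parallel with R2.
Effective lower resistance at A: R2 ‖ 4.230 = 3.744 Ω.
V_A = 3.76 × 3.744/(5.97 + 3.744) = 1.449 V.
Then the unloaded second divider: V_B = V_A × R4/(R3+R4) = 1.449 × 0.4019 = 0.5824 V.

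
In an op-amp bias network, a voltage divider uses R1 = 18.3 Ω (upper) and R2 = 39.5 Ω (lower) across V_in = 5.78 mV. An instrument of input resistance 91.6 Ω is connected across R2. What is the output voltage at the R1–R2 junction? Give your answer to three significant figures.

V_out ≈ 3.48 mV

The load sits in parallel with R2, giving an effective lower resistance R2' = R2·R_L/(R2+R_L) = 27.60 Ω.
Now apply the divider: V_out = 5.78 × 0.6013 = 3.475 mV.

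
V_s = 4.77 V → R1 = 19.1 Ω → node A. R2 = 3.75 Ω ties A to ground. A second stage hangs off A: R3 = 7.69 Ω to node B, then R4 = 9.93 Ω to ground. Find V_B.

V_B ≈ 0.375 V

Node A sees R2 in parallel with the series input of stage 2, R3 + R4 = 17.62 Ω.
R2 ‖ (R3+R4) = 3.092 Ω.
V_A = 4.77 × 3.092/(19.1 + 3.092) = 0.6646 V.
Stage 2 is unloaded, so V_B = V_A · R4/(R3+R4) = 0.6646 × 9.93/17.62 = 0.3745 V.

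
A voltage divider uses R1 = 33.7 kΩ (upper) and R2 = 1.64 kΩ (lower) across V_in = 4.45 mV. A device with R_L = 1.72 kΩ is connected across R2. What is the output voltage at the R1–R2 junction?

V_out ≈ 0.108 mV

R2 ‖ R_L = (1.64 × 1.72)/(1.64 + 1.72) = 0.8395 kΩ.
Now apply the divider: V_out = 4.45 × 0.02431 = 0.1082 mV.
(Unloaded it would be 0.207 mV; the load pulls it down.)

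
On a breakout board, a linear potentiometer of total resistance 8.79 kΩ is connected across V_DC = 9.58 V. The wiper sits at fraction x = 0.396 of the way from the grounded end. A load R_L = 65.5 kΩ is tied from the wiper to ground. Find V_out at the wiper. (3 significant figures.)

The pot divides into 5.309 kΩ above the wiper and 3.481 kΩ below.
(x·R_p) ‖ R_L = 3.305 kΩ.
Then V_out = V_DC · 3.305/(5.309 + 3.305) = 3.676 V.

V_out ≈ 3.68 V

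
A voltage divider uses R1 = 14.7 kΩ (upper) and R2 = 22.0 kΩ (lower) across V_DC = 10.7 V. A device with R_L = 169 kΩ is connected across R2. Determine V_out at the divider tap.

R2 ‖ R_L = (22.0 × 169)/(22.0 + 169) = 19.47 kΩ.
Now apply the divider: V_out = 10.7 × 0.5697 = 6.096 V.
(Unloaded it would be 6.41 V; the load pulls it down.)

V_out ≈ 6.10 V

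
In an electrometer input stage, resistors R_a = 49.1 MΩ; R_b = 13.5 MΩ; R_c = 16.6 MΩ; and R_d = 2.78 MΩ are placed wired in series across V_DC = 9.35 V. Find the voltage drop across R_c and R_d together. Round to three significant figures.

V ≈ 2.21 V

Series total: ΣR = 49.1 + 13.5 + 16.6 + 2.78 = 81.98 MΩ.
R_{R_c..R_d} = 16.6 + 2.78 = 19.38 MΩ.
Voltage divider: V = V_DC · (19.38 / 81.98) = 9.35 × 0.2364 = 2.210 V.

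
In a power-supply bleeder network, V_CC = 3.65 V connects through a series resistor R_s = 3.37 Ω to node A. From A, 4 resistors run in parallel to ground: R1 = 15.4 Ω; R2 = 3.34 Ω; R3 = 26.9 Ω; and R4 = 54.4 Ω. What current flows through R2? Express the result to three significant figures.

Equivalent of the parallel group: R_p = 2.382 Ω.
V_A by voltage divider: V_A = 3.65 × 2.382/(3.37 + 2.382) = 1.511 V.
I(R2) = V_A / R2 = 1.511/3.34 = 0.4525 A.

I ≈ 0.453 A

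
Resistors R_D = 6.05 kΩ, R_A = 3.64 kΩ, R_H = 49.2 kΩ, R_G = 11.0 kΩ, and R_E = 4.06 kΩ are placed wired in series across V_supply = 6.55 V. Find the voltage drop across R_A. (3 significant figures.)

V ≈ 0.322 V

Total series resistance ΣR = 6.05 + 3.64 + 49.2 + 11.0 + 4.06 = 73.95 kΩ.
By the voltage-divider rule, V = 6.55 × 3.640/73.95 = 0.3224 V.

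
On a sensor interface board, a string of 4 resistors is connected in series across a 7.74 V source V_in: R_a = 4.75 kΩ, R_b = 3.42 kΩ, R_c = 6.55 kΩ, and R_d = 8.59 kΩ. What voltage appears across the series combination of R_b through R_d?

Series total: ΣR = 4.75 + 3.42 + 6.55 + 8.59 = 23.31 kΩ.
R_{R_b..R_d} = 3.42 + 6.55 + 8.59 = 18.56 kΩ.
V = V_in · R/ΣR = 7.74 × 0.7962 = 6.163 V.

V ≈ 6.16 V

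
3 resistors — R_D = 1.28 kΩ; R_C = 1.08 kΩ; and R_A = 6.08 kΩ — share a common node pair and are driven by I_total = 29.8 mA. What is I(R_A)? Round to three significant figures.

I ≈ 2.62 mA

Conductances: ΣG = 1/1.28 + 1/1.08 + 1/6.08 = 1.872 (1/kΩ).
R_A takes the fraction G_k/ΣG = 0.1645/1.872 = 0.08788, so I = 29.8 × 0.08788 = 2.619 mA.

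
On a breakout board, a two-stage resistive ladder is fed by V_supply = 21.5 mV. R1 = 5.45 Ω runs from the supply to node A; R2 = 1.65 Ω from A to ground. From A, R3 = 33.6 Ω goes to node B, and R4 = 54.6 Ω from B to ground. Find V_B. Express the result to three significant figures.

V_B ≈ 3.05 mV

Node A sees R2 in parallel with the series input of stage 2, R3 + R4 = 88.20 Ω.
R2 ‖ (R3+R4) = 1.620 Ω.
First divider: V_A = V_supply · 1.620/(5.45 + 1.620) = 4.926 mV.
V_B = V_A × 0.6190 = 3.049 mV.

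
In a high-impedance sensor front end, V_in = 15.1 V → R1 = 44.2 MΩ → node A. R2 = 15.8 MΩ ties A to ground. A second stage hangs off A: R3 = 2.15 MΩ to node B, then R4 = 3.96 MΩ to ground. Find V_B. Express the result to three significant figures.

Looking into the second stage from A: R3 + R4 = 6.110 MΩ appears in parallel with R2.
Effective lower resistance at A: R2 ‖ 6.110 = 4.406 MΩ.
So V_A = 15.1 × 0.09065 = 1.369 V.
Stage 2 is unloaded, so V_B = V_A · R4/(R3+R4) = 1.369 × 3.96/6.110 = 0.8871 V.

V_B ≈ 0.887 V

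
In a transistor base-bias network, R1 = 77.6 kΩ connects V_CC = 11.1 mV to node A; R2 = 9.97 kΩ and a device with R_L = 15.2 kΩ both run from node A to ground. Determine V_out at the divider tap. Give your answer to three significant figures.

V_out ≈ 0.799 mV

First combine the lower leg with the load: R2 ‖ R_L = 6.021 kΩ.
Voltage divider with the loaded lower leg: V_out = 11.1 × 6.021/(77.6 + 6.021) = 11.1 × 0.07200 = 0.7992 mV.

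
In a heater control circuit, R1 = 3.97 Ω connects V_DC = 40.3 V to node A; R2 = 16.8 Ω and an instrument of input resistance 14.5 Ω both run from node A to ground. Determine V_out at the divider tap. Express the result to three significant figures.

V_out ≈ 26.7 V

The load sits in parallel with R2, giving an effective lower resistance R2' = R2·R_L/(R2+R_L) = 7.783 Ω.
Voltage divider with the loaded lower leg: V_out = 40.3 × 7.783/(3.97 + 7.783) = 40.3 × 0.6622 = 26.69 V.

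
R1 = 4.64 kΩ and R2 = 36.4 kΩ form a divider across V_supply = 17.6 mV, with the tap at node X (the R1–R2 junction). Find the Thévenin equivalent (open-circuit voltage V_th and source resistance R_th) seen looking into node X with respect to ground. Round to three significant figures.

V_th is the unloaded tap voltage: V_supply · R2/(R1+R2) = 17.6 × 0.8869 = 15.61 mV.
Looking into X with the source shorted: R_th = R1·R2/(R1+R2) = 4.640 × 36.4/41.04 = 4.115 kΩ.

V_th ≈ 15.6 mV, R_th ≈ 4.12 kΩ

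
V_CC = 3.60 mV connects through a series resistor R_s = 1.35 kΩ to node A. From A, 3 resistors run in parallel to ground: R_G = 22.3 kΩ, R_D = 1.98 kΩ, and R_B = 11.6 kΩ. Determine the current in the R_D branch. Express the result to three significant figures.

Equivalent of the parallel group: R_p = 1.572 kΩ.
V_A by voltage divider: V_A = 3.60 × 1.572/(1.35 + 1.572) = 1.937 mV.
I(R_D) = V_A / R_D = 1.937/1.98 = 0.9782 µA.

I ≈ 0.978 µA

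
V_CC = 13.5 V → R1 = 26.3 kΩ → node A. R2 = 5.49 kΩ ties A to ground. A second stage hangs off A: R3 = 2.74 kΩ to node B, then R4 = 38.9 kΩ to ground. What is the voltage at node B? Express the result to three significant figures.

V_B ≈ 1.96 V

Looking into the second stage from A: R3 + R4 = 41.64 kΩ appears in parallel with R2.
R2 ‖ (R3+R4) = 4.850 kΩ.
First divider: V_A = V_CC · 4.850/(26.3 + 4.850) = 2.102 V.
Then the unloaded second divider: V_B = V_A × R4/(R3+R4) = 2.102 × 0.9342 = 1.964 V.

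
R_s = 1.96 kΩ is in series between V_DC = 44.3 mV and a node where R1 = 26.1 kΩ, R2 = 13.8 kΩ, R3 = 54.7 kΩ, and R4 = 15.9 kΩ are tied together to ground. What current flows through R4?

Parallel bank: R_p = 1/(1/26.1 + 1/13.8 + 1/54.7 + 1/15.9) = 5.210 kΩ.
Node voltage V_A = V_DC · R_p/(R_s + R_p) = 44.3 × 0.7266 = 32.19 mV.
I(R4) = V_A / R4 = 32.19/15.9 = 2.024 µA.

I ≈ 2.02 µA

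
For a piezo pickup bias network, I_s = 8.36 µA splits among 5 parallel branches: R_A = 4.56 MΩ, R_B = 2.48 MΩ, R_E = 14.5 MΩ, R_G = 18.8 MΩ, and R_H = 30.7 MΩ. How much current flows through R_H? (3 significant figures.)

I ≈ 0.350 µA

Total conductance ΣG = 1/4.56 + 1/2.48 + 1/14.5 + 1/18.8 + 1/30.7 = 0.7773 (units of 1/MΩ).
Current divider: I(R_H) = I_s · G_k/ΣG = 8.36 × (0.03257/0.7773) = 8.36 × 0.04191 = 0.3504 µA.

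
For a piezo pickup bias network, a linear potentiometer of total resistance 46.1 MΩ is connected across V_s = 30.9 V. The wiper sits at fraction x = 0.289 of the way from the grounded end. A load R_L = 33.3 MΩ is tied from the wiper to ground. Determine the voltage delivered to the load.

V_out ≈ 6.95 V

Lower segment x·R_p = 13.32 MΩ; upper segment (1−x)·R_p = 32.78 MΩ.
R_L loads the lower segment: effective lower R = 9.516 MΩ.
Loaded-divider output: V_out = 30.9 × 0.2250 = 6.952 V.
(Unloaded: V_out = x·V_s = 8.93 V.)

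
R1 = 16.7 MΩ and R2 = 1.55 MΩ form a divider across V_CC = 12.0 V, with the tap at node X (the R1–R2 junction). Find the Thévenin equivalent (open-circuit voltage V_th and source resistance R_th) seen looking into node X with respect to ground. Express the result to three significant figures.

Open-circuit (no load on X): V_th = V_CC · R2/(R1 + R2) = 12.0 × 1.55/(16.70 + 1.55) = 1.019 V.
With V_CC suppressed (replaced by a short), R_th = R1 ‖ R2 = (16.70 × 1.55)/(16.70 + 1.55) = 1.418 MΩ.

V_th ≈ 1.02 V, R_th ≈ 1.42 MΩ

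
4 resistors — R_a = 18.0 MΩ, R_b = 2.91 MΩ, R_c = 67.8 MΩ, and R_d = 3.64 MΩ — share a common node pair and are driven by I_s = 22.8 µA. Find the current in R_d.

I ≈ 9.10 µA

Total conductance ΣG = 1/18.0 + 1/2.91 + 1/67.8 + 1/3.64 = 0.6887 (units of 1/MΩ).
R_d takes the fraction G_k/ΣG = 0.2747/0.6887 = 0.3989, so I = 22.8 × 0.3989 = 9.095 µA.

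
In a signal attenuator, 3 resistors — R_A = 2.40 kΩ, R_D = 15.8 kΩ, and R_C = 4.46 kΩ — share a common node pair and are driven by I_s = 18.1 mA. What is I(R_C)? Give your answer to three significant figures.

I ≈ 5.76 mA

Total conductance ΣG = 1/2.40 + 1/15.8 + 1/4.46 = 0.7042 (units of 1/kΩ).
By the current-divider rule, I = I_s · G_k/ΣG = 18.1 × 0.3184 = 5.763 mA.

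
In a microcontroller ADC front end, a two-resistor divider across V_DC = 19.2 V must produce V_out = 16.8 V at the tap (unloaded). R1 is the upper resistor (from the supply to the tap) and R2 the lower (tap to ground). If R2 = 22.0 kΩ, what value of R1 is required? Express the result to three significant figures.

The divider ratio is R2/(R1+R2) = 16.8/19.2 = 0.8750.
So R1 = R2 · (V_DC/V_out − 1) = 22.0 × (19.2/16.8 − 1) = 22.0 × 0.1429 = 3.143 kΩ.

R1 ≈ 3.14 kΩ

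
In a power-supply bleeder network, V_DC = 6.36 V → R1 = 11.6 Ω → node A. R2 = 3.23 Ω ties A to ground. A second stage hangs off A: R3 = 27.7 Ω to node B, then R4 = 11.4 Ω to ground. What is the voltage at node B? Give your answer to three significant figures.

V_B ≈ 0.379 V

Node A sees R2 in parallel with the series input of stage 2, R3 + R4 = 39.10 Ω.
Effective lower resistance at A: R2 ‖ 39.10 = 2.984 Ω.
So V_A = 6.36 × 0.2046 = 1.301 V.
Stage 2 is unloaded, so V_B = V_A · R4/(R3+R4) = 1.301 × 11.4/39.10 = 0.3794 V.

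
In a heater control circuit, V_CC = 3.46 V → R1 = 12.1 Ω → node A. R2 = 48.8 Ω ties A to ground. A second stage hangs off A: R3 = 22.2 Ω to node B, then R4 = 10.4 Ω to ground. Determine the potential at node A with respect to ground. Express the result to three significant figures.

V_A ≈ 2.14 V

Node A sees R2 in parallel with the series input of stage 2, R3 + R4 = 32.60 Ω.
Effective lower resistance at A: R2 ‖ 32.60 = 19.54 Ω.
So V_A = 3.46 × 0.6176 = 2.137 V.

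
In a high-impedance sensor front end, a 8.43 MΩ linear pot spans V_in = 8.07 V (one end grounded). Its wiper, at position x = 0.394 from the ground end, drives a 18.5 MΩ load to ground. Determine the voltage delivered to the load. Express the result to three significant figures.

The pot divides into 5.109 MΩ above the wiper and 3.321 MΩ below.
Lower segment in parallel with the load: 3.321 ‖ 18.5 = 2.816 MΩ.
Then V_out = V_in · 2.816/(5.109 + 2.816) = 2.868 V.
(Unloaded: V_out = x·V_in = 3.18 V.)

V_out ≈ 2.87 V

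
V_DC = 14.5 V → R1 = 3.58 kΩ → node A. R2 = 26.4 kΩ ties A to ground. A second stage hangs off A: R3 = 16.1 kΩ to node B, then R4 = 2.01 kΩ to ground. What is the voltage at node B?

V_B ≈ 1.21 V

The second stage (R3 + R4 = 18.11 kΩ) loads node A in parallel with R2.
Effective lower resistance at A: R2 ‖ 18.11 = 10.74 kΩ.
V_A = 14.5 × 10.74/(3.58 + 10.74) = 10.88 V.
V_B = V_A × 0.1110 = 1.207 V.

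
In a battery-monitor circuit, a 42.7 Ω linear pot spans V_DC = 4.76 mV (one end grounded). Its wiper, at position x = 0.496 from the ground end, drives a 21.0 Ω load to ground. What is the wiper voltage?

V_out ≈ 1.57 mV

The pot divides into 21.52 Ω above the wiper and 21.18 Ω below.
(x·R_p) ‖ R_L = 10.54 Ω.
V_out = 4.76 × 10.54/(21.52 + 10.54) = 1.565 mV.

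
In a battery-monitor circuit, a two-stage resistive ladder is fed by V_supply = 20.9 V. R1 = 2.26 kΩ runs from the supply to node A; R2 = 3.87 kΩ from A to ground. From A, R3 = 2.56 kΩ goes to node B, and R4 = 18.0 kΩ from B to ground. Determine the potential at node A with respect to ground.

V_A ≈ 12.3 V

The second stage (R3 + R4 = 20.56 kΩ) loads node A in parallel with R2.
Effective lower resistance at A: R2 ‖ 20.56 = 3.257 kΩ.
So V_A = 20.9 × 0.5904 = 12.34 V.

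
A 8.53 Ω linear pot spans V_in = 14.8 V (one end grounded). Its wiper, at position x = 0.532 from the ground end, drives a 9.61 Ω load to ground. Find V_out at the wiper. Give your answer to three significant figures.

V_out ≈ 6.45 V

Lower segment x·R_p = 4.538 Ω; upper segment (1−x)·R_p = 3.992 Ω.
(x·R_p) ‖ R_L = 3.082 Ω.
V_out = 14.8 × 3.082/(3.992 + 3.082) = 6.449 V.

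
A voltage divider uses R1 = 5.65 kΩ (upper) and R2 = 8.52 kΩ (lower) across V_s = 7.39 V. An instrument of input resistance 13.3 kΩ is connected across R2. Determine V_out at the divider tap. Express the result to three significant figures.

V_out ≈ 3.54 V

First combine the lower leg with the load: R2 ‖ R_L = 5.193 kΩ.
Then V_out = V_s · R2'/(R1 + R2') = 7.39 × 5.193/10.84 = 3.539 V.
(Unloaded it would be 4.44 V; the load pulls it down.)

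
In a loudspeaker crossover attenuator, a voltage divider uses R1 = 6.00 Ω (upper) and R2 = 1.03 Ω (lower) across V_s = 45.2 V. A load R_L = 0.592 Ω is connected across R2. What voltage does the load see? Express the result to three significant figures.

First combine the lower leg with the load: R2 ‖ R_L = 0.3759 Ω.
Then V_out = V_s · R2'/(R1 + R2') = 45.2 × 0.3759/6.376 = 2.665 V.

V_out ≈ 2.67 V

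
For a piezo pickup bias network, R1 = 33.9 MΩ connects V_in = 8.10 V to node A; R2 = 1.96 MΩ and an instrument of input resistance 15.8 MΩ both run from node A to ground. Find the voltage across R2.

The load sits in parallel with R2, giving an effective lower resistance R2' = R2·R_L/(R2+R_L) = 1.744 MΩ.
Then V_out = V_in · R2'/(R1 + R2') = 8.10 × 1.744/35.64 = 0.3963 V.

V_out ≈ 0.396 V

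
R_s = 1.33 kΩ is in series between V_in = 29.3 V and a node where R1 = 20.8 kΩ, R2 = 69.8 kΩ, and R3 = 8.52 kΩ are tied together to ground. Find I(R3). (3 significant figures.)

Equivalent of the parallel group: R_p = 5.563 kΩ.
V_A by voltage divider: V_A = 29.3 × 5.563/(1.33 + 5.563) = 23.65 V.
Branch current I = V_A/R3 = 23.65/8.52 = 2.775 mA.

I ≈ 2.78 mA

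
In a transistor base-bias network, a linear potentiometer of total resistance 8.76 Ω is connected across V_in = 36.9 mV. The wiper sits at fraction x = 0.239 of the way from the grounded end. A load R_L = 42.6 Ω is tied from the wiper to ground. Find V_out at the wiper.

Split the track: R_lower = x·R_p = 2.094 Ω, R_upper = (1−x)·R_p = 6.666 Ω.
Lower segment in parallel with the load: 2.094 ‖ 42.6 = 1.996 Ω.
Then V_out = V_in · 1.996/(6.666 + 1.996) = 8.501 mV.

V_out ≈ 8.50 mV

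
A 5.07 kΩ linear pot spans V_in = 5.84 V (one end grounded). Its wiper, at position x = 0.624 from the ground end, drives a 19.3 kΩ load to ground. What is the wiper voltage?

V_out ≈ 3.43 V

Lower segment x·R_p = 3.164 kΩ; upper segment (1−x)·R_p = 1.906 kΩ.
(x·R_p) ‖ R_L = 2.718 kΩ.
V_out = 5.84 × 2.718/(1.906 + 2.718) = 3.433 V.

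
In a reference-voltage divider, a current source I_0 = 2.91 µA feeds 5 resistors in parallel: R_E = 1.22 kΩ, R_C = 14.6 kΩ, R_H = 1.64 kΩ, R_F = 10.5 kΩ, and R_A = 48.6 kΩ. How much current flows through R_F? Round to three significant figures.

Conductances: ΣG = 1/1.22 + 1/14.6 + 1/1.64 + 1/10.5 + 1/48.6 = 1.614 (1/kΩ).
R_F takes the fraction G_k/ΣG = 0.09524/1.614 = 0.05902, so I = 2.91 × 0.05902 = 0.1717 µA.

I ≈ 0.172 µA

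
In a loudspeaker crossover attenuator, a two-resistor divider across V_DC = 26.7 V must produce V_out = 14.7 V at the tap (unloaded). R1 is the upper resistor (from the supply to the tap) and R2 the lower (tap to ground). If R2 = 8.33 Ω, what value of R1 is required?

V_out/V_DC = R2/(R1+R2) = 0.5506.
So R1 = R2 · (V_DC/V_out − 1) = 8.33 × (26.7/14.7 − 1) = 8.33 × 0.8163 = 6.800 Ω.

R1 ≈ 6.80 Ω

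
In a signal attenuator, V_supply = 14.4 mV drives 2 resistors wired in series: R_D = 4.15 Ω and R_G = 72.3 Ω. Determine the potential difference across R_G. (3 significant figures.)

Series total: ΣR = 4.15 + 72.3 = 76.45 Ω.
V = V_supply · R/ΣR = 14.4 × 0.9457 = 13.62 mV.

V ≈ 13.6 mV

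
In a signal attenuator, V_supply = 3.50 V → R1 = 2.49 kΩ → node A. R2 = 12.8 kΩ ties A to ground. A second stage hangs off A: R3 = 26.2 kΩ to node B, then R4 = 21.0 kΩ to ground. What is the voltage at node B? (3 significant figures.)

V_B ≈ 1.25 V

Looking into the second stage from A: R3 + R4 = 47.20 kΩ appears in parallel with R2.
Effective lower resistance at A: R2 ‖ 47.20 = 10.07 kΩ.
First divider: V_A = V_supply · 10.07/(2.49 + 10.07) = 2.806 V.
Stage 2 is unloaded, so V_B = V_A · R4/(R3+R4) = 2.806 × 21.0/47.20 = 1.248 V.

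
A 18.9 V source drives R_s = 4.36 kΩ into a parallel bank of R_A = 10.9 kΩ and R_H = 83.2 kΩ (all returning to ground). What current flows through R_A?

Parallel bank: R_p = 1/(1/10.9 + 1/83.2) = 9.637 kΩ.
Node voltage V_A = V_DC · R_p/(R_s + R_p) = 18.9 × 0.6885 = 13.01 V.
I(R_A) = V_A / R_A = 13.01/10.9 = 1.194 mA.
(Equivalently: I_total = 1.350 mA, then current-divider fraction G_k/ΣG = 0.8842.)

I ≈ 1.19 mA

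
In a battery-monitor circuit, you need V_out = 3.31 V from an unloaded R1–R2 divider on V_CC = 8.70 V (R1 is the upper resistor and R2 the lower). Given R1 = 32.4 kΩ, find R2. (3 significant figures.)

R2 ≈ 19.9 kΩ

The divider ratio is R2/(R1+R2) = 3.31/8.70 = 0.3805.
So R2 = R1 · V_out/(V_CC − V_out) = 32.4 × 3.31/(8.70 − 3.31) = 32.4 × 0.6141 = 19.90 kΩ.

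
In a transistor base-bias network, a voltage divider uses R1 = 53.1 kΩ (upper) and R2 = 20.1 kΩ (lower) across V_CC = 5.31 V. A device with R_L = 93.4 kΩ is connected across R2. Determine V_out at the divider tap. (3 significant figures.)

The load sits in parallel with R2, giving an effective lower resistance R2' = R2·R_L/(R2+R_L) = 16.54 kΩ.
Then V_out = V_CC · R2'/(R1 + R2') = 5.31 × 16.54/69.64 = 1.261 V.
(Unloaded it would be 1.46 V; the load pulls it down.)

V_out ≈ 1.26 V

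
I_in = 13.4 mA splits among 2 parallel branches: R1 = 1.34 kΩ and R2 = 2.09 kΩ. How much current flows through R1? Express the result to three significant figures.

I ≈ 8.17 mA

Two-branch current divider: I_k = I_in · R_other/(R_1 + R_2).
So I = 13.4 × 2.09/3.430 = 8.165 mA.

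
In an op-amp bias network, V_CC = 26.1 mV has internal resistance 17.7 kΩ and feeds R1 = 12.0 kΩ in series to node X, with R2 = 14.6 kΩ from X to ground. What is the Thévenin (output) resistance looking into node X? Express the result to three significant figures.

R1' = 17.7 + 12.0 = 29.70 kΩ (source resistance + R1).
With V_CC suppressed (replaced by a short), R_th = R1' ‖ R2 = (29.70 × 14.6)/(29.70 + 14.6) = 9.788 kΩ.

R_th ≈ 9.79 kΩ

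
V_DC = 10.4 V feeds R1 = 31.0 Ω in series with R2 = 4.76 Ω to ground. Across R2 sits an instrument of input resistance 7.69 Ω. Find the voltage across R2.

V_out ≈ 0.901 V

The load sits in parallel with R2, giving an effective lower resistance R2' = R2·R_L/(R2+R_L) = 2.940 Ω.
Now apply the divider: V_out = 10.4 × 0.08663 = 0.9009 V.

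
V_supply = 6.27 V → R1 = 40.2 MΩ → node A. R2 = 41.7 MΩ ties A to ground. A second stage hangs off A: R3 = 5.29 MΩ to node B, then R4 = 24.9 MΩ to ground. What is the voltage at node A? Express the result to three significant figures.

Looking into the second stage from A: R3 + R4 = 30.19 MΩ appears in parallel with R2.
Effective lower resistance at A: R2 ‖ 30.19 = 17.51 MΩ.
First divider: V_A = V_supply · 17.51/(40.2 + 17.51) = 1.903 V.

V_A ≈ 1.90 V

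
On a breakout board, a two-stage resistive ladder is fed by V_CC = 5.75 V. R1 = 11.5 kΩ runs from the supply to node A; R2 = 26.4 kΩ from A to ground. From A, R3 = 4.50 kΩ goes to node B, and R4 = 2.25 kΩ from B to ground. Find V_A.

V_A ≈ 1.83 V

Looking into the second stage from A: R3 + R4 = 6.750 kΩ appears in parallel with R2.
Effective lower resistance at A: R2 ‖ 6.750 = 5.376 kΩ.
First divider: V_A = V_CC · 5.376/(11.5 + 5.376) = 1.832 V.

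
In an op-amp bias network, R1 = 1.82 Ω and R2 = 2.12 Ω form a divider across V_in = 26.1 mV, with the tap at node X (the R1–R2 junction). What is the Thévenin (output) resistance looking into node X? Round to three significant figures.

With V_in suppressed (replaced by a short), R_th = R1 ‖ R2 = (1.820 × 2.12)/(1.820 + 2.12) = 0.9793 Ω.

R_th ≈ 0.979 Ω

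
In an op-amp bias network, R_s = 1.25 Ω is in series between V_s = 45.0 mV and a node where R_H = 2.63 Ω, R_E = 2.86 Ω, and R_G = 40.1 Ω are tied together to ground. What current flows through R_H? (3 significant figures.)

Parallel bank: R_p = 1/(1/2.63 + 1/2.86 + 1/40.1) = 1.325 Ω.
Node voltage V_A = V_s · R_p/(R_s + R_p) = 45.0 × 0.5145 = 23.15 mV.
I(R_H) = V_A / R_H = 23.15/2.63 = 8.804 mA.

I ≈ 8.80 mA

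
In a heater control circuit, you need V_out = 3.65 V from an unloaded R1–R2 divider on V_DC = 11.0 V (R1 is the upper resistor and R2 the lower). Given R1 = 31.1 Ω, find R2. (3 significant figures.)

The divider ratio is R2/(R1+R2) = 3.65/11.0 = 0.3318.
Rearranging, R2 = R1·k/(1−k) = 31.1 × 0.4966 = 15.44 Ω.

R2 ≈ 15.4 Ω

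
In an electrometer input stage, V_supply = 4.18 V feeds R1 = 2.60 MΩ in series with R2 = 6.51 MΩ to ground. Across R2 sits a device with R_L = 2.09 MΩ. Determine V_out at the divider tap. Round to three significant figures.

The load sits in parallel with R2, giving an effective lower resistance R2' = R2·R_L/(R2+R_L) = 1.582 MΩ.
Then V_out = V_supply · R2'/(R1 + R2') = 4.18 × 1.582/4.182 = 1.581 V.

V_out ≈ 1.58 V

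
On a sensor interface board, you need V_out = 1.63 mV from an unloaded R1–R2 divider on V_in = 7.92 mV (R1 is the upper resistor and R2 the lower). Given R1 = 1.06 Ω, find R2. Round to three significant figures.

R2 ≈ 0.275 Ω

V_out/V_in = R2/(R1+R2) = 0.2058.
R2 = R1 · 0.2058/(1 − 0.2058) = 0.2747 Ω.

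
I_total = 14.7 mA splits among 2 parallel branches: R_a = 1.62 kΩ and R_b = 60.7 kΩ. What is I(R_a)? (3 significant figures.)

With just two branches, the current splits inversely with resistance.
So I = 14.7 × 60.7/62.32 = 14.32 mA.

I ≈ 14.3 mA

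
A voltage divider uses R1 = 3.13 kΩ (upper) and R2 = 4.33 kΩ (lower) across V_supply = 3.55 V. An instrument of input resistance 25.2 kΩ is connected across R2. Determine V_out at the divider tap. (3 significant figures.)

V_out ≈ 1.92 V

The load sits in parallel with R2, giving an effective lower resistance R2' = R2·R_L/(R2+R_L) = 3.695 kΩ.
Voltage divider with the loaded lower leg: V_out = 3.55 × 3.695/(3.13 + 3.695) = 3.55 × 0.5414 = 1.922 V.
(Unloaded it would be 2.06 V; the load pulls it down.)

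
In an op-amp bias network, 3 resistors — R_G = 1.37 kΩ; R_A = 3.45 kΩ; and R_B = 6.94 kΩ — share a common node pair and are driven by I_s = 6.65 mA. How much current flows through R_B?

ΣG = 1/1.37 + 1/3.45 + 1/6.94 = 1.164.
By the current-divider rule, I = I_s · G_k/ΣG = 6.65 × 0.1238 = 0.8233 mA.

I ≈ 0.823 mA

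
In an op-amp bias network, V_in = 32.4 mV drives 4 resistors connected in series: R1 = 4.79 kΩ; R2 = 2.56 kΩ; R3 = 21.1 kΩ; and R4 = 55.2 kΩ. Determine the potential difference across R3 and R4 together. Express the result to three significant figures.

V ≈ 29.6 mV

Series total: ΣR = 4.79 + 2.56 + 21.1 + 55.2 = 83.65 kΩ.
R_{R3..R4} = 21.1 + 55.2 = 76.30 kΩ.
Voltage divider: V = V_in · (76.30 / 83.65) = 32.4 × 0.9121 = 29.55 mV.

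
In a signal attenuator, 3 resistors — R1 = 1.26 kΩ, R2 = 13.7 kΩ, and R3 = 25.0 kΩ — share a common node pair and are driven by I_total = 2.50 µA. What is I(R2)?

ΣG = 1/1.26 + 1/13.7 + 1/25.0 = 0.9066.
R2 takes the fraction G_k/ΣG = 0.07299/0.9066 = 0.08051, so I = 2.50 × 0.08051 = 0.2013 µA.

I ≈ 0.201 µA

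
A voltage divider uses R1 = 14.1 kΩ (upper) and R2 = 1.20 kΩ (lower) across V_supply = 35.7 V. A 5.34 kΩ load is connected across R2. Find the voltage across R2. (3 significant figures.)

V_out ≈ 2.32 V

R2 ‖ R_L = (1.20 × 5.34)/(1.20 + 5.34) = 0.9798 kΩ.
Then V_out = V_supply · R2'/(R1 + R2') = 35.7 × 0.9798/15.08 = 2.320 V.
(Unloaded it would be 2.80 V; the load pulls it down.)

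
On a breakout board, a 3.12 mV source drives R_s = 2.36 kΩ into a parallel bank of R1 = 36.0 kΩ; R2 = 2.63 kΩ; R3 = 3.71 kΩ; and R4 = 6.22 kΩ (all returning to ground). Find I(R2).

I ≈ 0.398 µA

Combine the parallel branches: R_p = (1/36.0 + 1/2.63 + 1/3.71 + 1/6.22)⁻¹ = 1.193 kΩ.
V_A by voltage divider: V_A = 3.12 × 1.193/(2.36 + 1.193) = 1.048 mV.
Branch current I = V_A/R2 = 1.048/2.63 = 0.3983 µA.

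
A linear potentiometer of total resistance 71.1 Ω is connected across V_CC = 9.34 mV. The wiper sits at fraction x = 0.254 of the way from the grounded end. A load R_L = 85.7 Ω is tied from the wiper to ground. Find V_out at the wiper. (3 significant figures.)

V_out ≈ 2.05 mV

Lower segment x·R_p = 18.06 Ω; upper segment (1−x)·R_p = 53.04 Ω.
R_L loads the lower segment: effective lower R = 14.92 Ω.
Loaded-divider output: V_out = 9.34 × 0.2195 = 2.050 mV.
(Unloaded: V_out = x·V_CC = 2.37 mV.)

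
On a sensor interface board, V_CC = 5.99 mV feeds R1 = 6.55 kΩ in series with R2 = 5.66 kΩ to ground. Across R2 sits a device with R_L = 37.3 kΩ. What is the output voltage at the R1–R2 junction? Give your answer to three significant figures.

R2 ‖ R_L = (5.66 × 37.3)/(5.66 + 37.3) = 4.914 kΩ.
Now apply the divider: V_out = 5.99 × 0.4287 = 2.568 mV.
(Unloaded it would be 2.78 mV; the load pulls it down.)

V_out ≈ 2.57 mV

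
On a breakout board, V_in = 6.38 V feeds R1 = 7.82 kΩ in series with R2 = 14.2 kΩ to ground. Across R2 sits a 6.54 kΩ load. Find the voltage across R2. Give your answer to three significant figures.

R2 ‖ R_L = (14.2 × 6.54)/(14.2 + 6.54) = 4.478 kΩ.
Now apply the divider: V_out = 6.38 × 0.3641 = 2.323 V.
(Unloaded it would be 4.11 V; the load pulls it down.)

V_out ≈ 2.32 V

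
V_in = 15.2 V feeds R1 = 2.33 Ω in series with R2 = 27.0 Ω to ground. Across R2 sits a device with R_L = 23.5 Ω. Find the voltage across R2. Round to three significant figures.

V_out ≈ 12.8 V

R2 ‖ R_L = (27.0 × 23.5)/(27.0 + 23.5) = 12.56 Ω.
Now apply the divider: V_out = 15.2 × 0.8436 = 12.82 V.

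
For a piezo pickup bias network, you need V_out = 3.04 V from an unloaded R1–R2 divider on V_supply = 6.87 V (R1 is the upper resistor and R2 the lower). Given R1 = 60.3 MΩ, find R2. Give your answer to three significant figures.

R2 ≈ 47.9 MΩ

V_out/V_supply = R2/(R1+R2) = 0.4425.
So R2 = R1 · V_out/(V_supply − V_out) = 60.3 × 3.04/(6.87 − 3.04) = 60.3 × 0.7937 = 47.86 MΩ.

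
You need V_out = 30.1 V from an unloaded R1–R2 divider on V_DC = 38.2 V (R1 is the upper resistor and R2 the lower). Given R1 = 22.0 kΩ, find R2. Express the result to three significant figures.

V_out/V_DC = R2/(R1+R2) = 0.7880.
R2 = R1 · 0.7880/(1 − 0.7880) = 81.75 kΩ.

R2 ≈ 81.8 kΩ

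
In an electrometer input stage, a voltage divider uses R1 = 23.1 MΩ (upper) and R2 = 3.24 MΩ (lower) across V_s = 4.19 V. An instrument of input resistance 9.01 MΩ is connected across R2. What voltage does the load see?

R2 ‖ R_L = (3.24 × 9.01)/(3.24 + 9.01) = 2.383 MΩ.
Now apply the divider: V_out = 4.19 × 0.09352 = 0.3918 V.

V_out ≈ 0.392 V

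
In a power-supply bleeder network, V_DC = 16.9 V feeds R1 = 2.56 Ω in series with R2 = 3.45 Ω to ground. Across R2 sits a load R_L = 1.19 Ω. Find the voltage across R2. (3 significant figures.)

First combine the lower leg with the load: R2 ‖ R_L = 0.8848 Ω.
Then V_out = V_DC · R2'/(R1 + R2') = 16.9 × 0.8848/3.445 = 4.341 V.

V_out ≈ 4.34 V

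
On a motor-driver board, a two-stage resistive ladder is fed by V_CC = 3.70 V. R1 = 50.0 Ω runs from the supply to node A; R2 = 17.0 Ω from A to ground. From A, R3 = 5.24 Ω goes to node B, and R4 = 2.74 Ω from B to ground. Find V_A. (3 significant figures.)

The second stage (R3 + R4 = 7.980 Ω) loads node A in parallel with R2.
R2 ‖ (R3+R4) = 5.431 Ω.
First divider: V_A = V_CC · 5.431/(50.0 + 5.431) = 0.3625 V.

V_A ≈ 0.363 V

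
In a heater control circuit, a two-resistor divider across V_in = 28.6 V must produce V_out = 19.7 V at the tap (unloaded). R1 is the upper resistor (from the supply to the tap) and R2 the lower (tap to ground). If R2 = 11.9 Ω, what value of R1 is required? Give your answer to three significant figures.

V_out/V_in = R2/(R1+R2) = 0.6888.
R1 = R2·(1/k − 1) = 11.9 × 0.4518 = 5.376 Ω.

R1 ≈ 5.38 Ω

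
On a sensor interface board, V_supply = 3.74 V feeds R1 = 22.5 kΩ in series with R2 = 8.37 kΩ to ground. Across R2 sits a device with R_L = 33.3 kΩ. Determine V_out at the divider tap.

V_out ≈ 0.857 V

First combine the lower leg with the load: R2 ‖ R_L = 6.689 kΩ.
Now apply the divider: V_out = 3.74 × 0.2292 = 0.8570 V.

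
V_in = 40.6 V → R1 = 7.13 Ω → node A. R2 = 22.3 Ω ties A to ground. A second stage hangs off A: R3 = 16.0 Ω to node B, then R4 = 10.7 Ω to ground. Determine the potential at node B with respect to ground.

Looking into the second stage from A: R3 + R4 = 26.70 Ω appears in parallel with R2.
R2 ‖ (R3+R4) = 12.15 Ω.
V_A = 40.6 × 12.15/(7.13 + 12.15) = 25.59 V.
V_B = V_A × 0.4007 = 10.25 V.

V_B ≈ 10.3 V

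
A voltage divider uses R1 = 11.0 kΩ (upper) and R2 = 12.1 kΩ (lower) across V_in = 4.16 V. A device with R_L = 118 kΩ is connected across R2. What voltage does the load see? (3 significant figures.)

First combine the lower leg with the load: R2 ‖ R_L = 10.97 kΩ.
Now apply the divider: V_out = 4.16 × 0.4994 = 2.078 V.
(Unloaded it would be 2.18 V; the load pulls it down.)

V_out ≈ 2.08 V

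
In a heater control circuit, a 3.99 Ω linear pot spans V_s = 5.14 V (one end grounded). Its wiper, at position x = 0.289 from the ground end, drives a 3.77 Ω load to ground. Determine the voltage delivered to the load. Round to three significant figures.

V_out ≈ 1.22 V

Split the track: R_lower = x·R_p = 1.153 Ω, R_upper = (1−x)·R_p = 2.837 Ω.
R_L loads the lower segment: effective lower R = 0.8830 Ω.
Then V_out = V_s · 0.8830/(2.837 + 0.8830) = 1.220 V.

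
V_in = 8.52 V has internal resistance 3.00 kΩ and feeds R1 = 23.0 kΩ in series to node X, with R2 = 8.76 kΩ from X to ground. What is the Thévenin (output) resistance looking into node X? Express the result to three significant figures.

R_th ≈ 6.55 kΩ

R1' = 3.00 + 23.0 = 26.00 kΩ (source resistance + R1).
Looking into X with the source shorted: R_th = R1'·R2/(R1'+R2) = 26.00 × 8.76/34.76 = 6.552 kΩ.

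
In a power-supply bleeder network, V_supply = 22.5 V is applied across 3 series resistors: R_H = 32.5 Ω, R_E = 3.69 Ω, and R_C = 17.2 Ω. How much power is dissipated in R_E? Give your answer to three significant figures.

P ≈ 0.655 W

Series current I = V_supply/ΣR = 22.5/53.39 = 0.4214 A.
V(R_E) = I·R = 1.555 V; P = V·I = 1.555 × 0.4214 = 0.6553 W.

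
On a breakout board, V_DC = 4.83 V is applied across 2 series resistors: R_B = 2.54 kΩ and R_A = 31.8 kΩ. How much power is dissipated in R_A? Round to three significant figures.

ΣR = 34.34 kΩ → I = 4.83/34.34 = 0.1407 mA.
P(R_A) = I²·R_A = (0.1407)² × 31.8 = 0.6291 mW.

P ≈ 0.629 mW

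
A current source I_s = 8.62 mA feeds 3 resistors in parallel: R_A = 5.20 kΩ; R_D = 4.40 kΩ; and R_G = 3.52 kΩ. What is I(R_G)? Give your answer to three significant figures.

I ≈ 3.48 mA

ΣG = 1/5.20 + 1/4.40 + 1/3.52 = 0.7037.
R_G takes the fraction G_k/ΣG = 0.2841/0.7037 = 0.4037, so I = 8.62 × 0.4037 = 3.480 mA.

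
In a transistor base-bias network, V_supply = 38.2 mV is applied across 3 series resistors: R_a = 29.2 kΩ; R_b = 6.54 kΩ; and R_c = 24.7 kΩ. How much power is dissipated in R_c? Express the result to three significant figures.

P ≈ 9.87 nW

ΣR = 60.44 kΩ → I = 38.2/60.44 = 0.6320 µA.
P = I²R = 0.3995 × 24.7 = 9.867 nW.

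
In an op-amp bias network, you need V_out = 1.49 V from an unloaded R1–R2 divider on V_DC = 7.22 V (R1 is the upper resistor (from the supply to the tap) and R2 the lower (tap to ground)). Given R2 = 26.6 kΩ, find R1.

V_out/V_DC = R2/(R1+R2) = 0.2064.
So R1 = R2 · (V_DC/V_out − 1) = 26.6 × (7.22/1.49 − 1) = 26.6 × 3.846 = 102.3 kΩ.

R1 ≈ 102 kΩ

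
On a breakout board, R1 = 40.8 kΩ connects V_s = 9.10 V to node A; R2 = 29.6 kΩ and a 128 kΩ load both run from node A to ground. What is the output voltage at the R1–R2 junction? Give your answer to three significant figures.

V_out ≈ 3.37 V

R2 ‖ R_L = (29.6 × 128)/(29.6 + 128) = 24.04 kΩ.
Now apply the divider: V_out = 9.10 × 0.3708 = 3.374 V.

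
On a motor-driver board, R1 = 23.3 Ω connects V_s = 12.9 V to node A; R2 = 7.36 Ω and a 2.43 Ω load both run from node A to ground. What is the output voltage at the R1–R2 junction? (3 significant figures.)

First combine the lower leg with the load: R2 ‖ R_L = 1.827 Ω.
Voltage divider with the loaded lower leg: V_out = 12.9 × 1.827/(23.3 + 1.827) = 12.9 × 0.07270 = 0.9379 V.
(Unloaded it would be 3.10 V; the load pulls it down.)

V_out ≈ 0.938 V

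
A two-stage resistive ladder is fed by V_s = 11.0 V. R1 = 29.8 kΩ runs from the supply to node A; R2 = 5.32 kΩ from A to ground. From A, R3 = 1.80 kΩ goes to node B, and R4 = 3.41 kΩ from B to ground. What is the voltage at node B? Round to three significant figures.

V_B ≈ 0.584 V

Looking into the second stage from A: R3 + R4 = 5.210 kΩ appears in parallel with R2.
Effective lower resistance at A: R2 ‖ 5.210 = 2.632 kΩ.
V_A = 11.0 × 2.632/(29.8 + 2.632) = 0.8928 V.
V_B = V_A × 0.6545 = 0.5843 V.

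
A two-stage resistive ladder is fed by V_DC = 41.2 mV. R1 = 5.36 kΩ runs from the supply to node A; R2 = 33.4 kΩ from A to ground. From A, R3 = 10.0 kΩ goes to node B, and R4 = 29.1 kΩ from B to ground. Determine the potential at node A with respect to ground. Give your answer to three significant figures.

Node A sees R2 in parallel with the series input of stage 2, R3 + R4 = 39.10 kΩ.
Effective lower resistance at A: R2 ‖ 39.10 = 18.01 kΩ.
So V_A = 41.2 × 0.7707 = 31.75 mV.

V_A ≈ 31.8 mV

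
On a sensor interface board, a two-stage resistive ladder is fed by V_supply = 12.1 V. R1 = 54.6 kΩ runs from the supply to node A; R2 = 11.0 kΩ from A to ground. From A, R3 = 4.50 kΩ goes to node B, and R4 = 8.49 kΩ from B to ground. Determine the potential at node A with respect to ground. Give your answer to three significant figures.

V_A ≈ 1.19 V

Looking into the second stage from A: R3 + R4 = 12.99 kΩ appears in parallel with R2.
R2 ‖ (R3+R4) = 5.956 kΩ.
V_A = 12.1 × 5.956/(54.6 + 5.956) = 1.190 V.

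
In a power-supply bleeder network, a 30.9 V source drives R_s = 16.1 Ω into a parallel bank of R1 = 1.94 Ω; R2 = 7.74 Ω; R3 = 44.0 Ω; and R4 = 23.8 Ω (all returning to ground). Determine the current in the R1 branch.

Combine the parallel branches: R_p = (1/1.94 + 1/7.74 + 1/44.0 + 1/23.8)⁻¹ = 1.410 Ω.
Node voltage V_A = V_CC · R_p/(R_s + R_p) = 30.9 × 0.08051 = 2.488 V.
Branch current I = V_A/R1 = 2.488/1.94 = 1.282 A.
(Check via current divider: I_total = 1.765 A; share G_k/ΣG = 0.7266 → same result.)

I ≈ 1.28 A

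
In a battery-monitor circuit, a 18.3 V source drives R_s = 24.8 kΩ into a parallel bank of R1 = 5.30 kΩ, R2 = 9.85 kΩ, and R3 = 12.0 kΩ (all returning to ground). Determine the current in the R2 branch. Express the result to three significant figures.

I ≈ 0.181 mA

Equivalent of the parallel group: R_p = 2.677 kΩ.
Node voltage V_A = V_CC · R_p/(R_s + R_p) = 18.3 × 0.09743 = 1.783 V.
Branch current I = V_A/R2 = 1.783/9.85 = 0.1810 mA.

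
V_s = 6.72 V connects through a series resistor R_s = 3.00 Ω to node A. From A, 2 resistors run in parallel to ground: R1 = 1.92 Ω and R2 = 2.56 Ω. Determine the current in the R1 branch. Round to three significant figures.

I ≈ 0.937 A

Equivalent of the parallel group: R_p = 1.097 Ω.
V_A by voltage divider: V_A = 6.72 × 1.097/(3.00 + 1.097) = 1.799 V.
I(R1) = V_A / R1 = 1.799/1.92 = 0.9372 A.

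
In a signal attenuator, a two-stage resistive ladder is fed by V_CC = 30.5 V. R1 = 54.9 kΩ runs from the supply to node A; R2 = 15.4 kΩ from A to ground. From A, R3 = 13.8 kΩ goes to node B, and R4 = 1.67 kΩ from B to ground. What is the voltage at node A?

V_A ≈ 3.76 V

Looking into the second stage from A: R3 + R4 = 15.47 kΩ appears in parallel with R2.
Effective lower resistance at A: R2 ‖ 15.47 = 7.717 kΩ.
First divider: V_A = V_CC · 7.717/(54.9 + 7.717) = 3.759 V.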